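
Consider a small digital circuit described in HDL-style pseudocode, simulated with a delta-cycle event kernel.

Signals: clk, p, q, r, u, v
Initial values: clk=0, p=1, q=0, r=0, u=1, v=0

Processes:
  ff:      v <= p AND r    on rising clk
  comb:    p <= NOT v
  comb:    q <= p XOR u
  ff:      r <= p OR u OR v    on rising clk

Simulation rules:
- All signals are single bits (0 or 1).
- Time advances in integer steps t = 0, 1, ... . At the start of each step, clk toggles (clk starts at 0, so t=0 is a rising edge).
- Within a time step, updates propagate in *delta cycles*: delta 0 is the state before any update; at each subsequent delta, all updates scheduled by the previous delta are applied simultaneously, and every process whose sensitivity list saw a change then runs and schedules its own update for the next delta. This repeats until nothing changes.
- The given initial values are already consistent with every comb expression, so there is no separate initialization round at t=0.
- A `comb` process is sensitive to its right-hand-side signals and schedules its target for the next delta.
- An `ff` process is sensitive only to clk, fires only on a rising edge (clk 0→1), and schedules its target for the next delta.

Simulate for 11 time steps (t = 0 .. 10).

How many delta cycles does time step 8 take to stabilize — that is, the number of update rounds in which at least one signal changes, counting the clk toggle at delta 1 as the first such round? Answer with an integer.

t=0 Δ0: v=0 u=1 q=0 r=0 clk=0 p=1
  Δ1: clk:0→1
  Δ2: r:0→1
  (2Δ to stable)
t=1 Δ0: v=0 u=1 q=0 r=1 clk=1 p=1
  Δ1: clk:1→0
  (1Δ to stable)
t=2 Δ0: v=0 u=1 q=0 r=1 clk=0 p=1
  Δ1: clk:0→1
  Δ2: v:0→1
  Δ3: p:1→0
  Δ4: q:0→1
  (4Δ to stable)
t=3 Δ0: v=1 u=1 q=1 r=1 clk=1 p=0
  Δ1: clk:1→0
  (1Δ to stable)
t=4 Δ0: v=1 u=1 q=1 r=1 clk=0 p=0
  Δ1: clk:0→1
  Δ2: v:1→0
  Δ3: p:0→1
  Δ4: q:1→0
  (4Δ to stable)
t=5 Δ0: v=0 u=1 q=0 r=1 clk=1 p=1
  Δ1: clk:1→0
  (1Δ to stable)
t=6 Δ0: v=0 u=1 q=0 r=1 clk=0 p=1
  Δ1: clk:0→1
  Δ2: v:0→1
  Δ3: p:1→0
  Δ4: q:0→1
  (4Δ to stable)
t=7 Δ0: v=1 u=1 q=1 r=1 clk=1 p=0
  Δ1: clk:1→0
  (1Δ to stable)
t=8 Δ0: v=1 u=1 q=1 r=1 clk=0 p=0
  Δ1: clk:0→1
  Δ2: v:1→0
  Δ3: p:0→1
  Δ4: q:1→0
  (4Δ to stable)
t=9 Δ0: v=0 u=1 q=0 r=1 clk=1 p=1
  Δ1: clk:1→0
  (1Δ to stable)
t=10 Δ0: v=0 u=1 q=0 r=1 clk=0 p=1
  Δ1: clk:0→1
  Δ2: v:0→1
  Δ3: p:1→0
  Δ4: q:0→1
  (4Δ to stable)

4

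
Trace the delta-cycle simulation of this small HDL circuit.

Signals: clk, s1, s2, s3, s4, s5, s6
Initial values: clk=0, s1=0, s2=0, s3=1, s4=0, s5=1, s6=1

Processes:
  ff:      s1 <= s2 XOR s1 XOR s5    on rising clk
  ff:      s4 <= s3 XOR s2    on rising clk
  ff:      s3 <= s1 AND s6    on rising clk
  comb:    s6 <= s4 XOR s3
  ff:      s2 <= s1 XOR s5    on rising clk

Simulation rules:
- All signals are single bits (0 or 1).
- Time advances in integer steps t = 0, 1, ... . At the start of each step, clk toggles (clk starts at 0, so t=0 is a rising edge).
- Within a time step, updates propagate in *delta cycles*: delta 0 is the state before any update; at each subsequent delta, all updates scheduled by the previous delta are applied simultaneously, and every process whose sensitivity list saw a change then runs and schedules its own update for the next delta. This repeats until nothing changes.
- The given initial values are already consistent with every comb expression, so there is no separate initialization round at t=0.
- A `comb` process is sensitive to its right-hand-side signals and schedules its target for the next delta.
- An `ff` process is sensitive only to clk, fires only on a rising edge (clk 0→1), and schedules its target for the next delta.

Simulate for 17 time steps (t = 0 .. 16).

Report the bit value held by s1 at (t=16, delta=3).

0

t=0 Δ0: clk=0 s4=0 s3=1 s6=1 s1=0 s2=0 s5=1
  Δ1: clk:0→1
  Δ2: s4:0→1, s3:1→0, s1:0→1, s2:0→1
  (2Δ to stable)
t=1 Δ0: clk=1 s4=1 s3=0 s6=1 s1=1 s2=1 s5=1
  Δ1: clk:1→0
  (1Δ to stable)
t=2 Δ0: clk=0 s4=1 s3=0 s6=1 s1=1 s2=1 s5=1
  Δ1: clk:0→1
  Δ2: s3:0→1, s2:1→0
  Δ3: s6:1→0
  (3Δ to stable)
t=3 Δ0: clk=1 s4=1 s3=1 s6=0 s1=1 s2=0 s5=1
  Δ1: clk:1→0
  (1Δ to stable)
t=4 Δ0: clk=0 s4=1 s3=1 s6=0 s1=1 s2=0 s5=1
  Δ1: clk:0→1
  Δ2: s3:1→0, s1:1→0
  Δ3: s6:0→1
  (3Δ to stable)
t=5 Δ0: clk=1 s4=1 s3=0 s6=1 s1=0 s2=0 s5=1
  Δ1: clk:1→0
  (1Δ to stable)
t=6 Δ0: clk=0 s4=1 s3=0 s6=1 s1=0 s2=0 s5=1
  Δ1: clk:0→1
  Δ2: s4:1→0, s1:0→1, s2:0→1
  Δ3: s6:1→0
  (3Δ to stable)
t=7 Δ0: clk=1 s4=0 s3=0 s6=0 s1=1 s2=1 s5=1
  Δ1: clk:1→0
  (1Δ to stable)
t=8 Δ0: clk=0 s4=0 s3=0 s6=0 s1=1 s2=1 s5=1
  Δ1: clk:0→1
  Δ2: s4:0→1, s2:1→0
  Δ3: s6:0→1
  (3Δ to stable)
t=9 Δ0: clk=1 s4=1 s3=0 s6=1 s1=1 s2=0 s5=1
  Δ1: clk:1→0
  (1Δ to stable)
t=10 Δ0: clk=0 s4=1 s3=0 s6=1 s1=1 s2=0 s5=1
  Δ1: clk:0→1
  Δ2: s4:1→0, s3:0→1, s1:1→0
  (2Δ to stable)
t=11 Δ0: clk=1 s4=0 s3=1 s6=1 s1=0 s2=0 s5=1
  Δ1: clk:1→0
  (1Δ to stable)
t=12 Δ0: clk=0 s4=0 s3=1 s6=1 s1=0 s2=0 s5=1
  Δ1: clk:0→1
  Δ2: s4:0→1, s3:1→0, s1:0→1, s2:0→1
  (2Δ to stable)
t=13 Δ0: clk=1 s4=1 s3=0 s6=1 s1=1 s2=1 s5=1
  Δ1: clk:1→0
  (1Δ to stable)
t=14 Δ0: clk=0 s4=1 s3=0 s6=1 s1=1 s2=1 s5=1
  Δ1: clk:0→1
  Δ2: s3:0→1, s2:1→0
  Δ3: s6:1→0
  (3Δ to stable)
t=15 Δ0: clk=1 s4=1 s3=1 s6=0 s1=1 s2=0 s5=1
  Δ1: clk:1→0
  (1Δ to stable)
t=16 Δ0: clk=0 s4=1 s3=1 s6=0 s1=1 s2=0 s5=1
  Δ1: clk:0→1
  Δ2: s3:1→0, s1:1→0
  Δ3: s6:0→1
  (3Δ to stable)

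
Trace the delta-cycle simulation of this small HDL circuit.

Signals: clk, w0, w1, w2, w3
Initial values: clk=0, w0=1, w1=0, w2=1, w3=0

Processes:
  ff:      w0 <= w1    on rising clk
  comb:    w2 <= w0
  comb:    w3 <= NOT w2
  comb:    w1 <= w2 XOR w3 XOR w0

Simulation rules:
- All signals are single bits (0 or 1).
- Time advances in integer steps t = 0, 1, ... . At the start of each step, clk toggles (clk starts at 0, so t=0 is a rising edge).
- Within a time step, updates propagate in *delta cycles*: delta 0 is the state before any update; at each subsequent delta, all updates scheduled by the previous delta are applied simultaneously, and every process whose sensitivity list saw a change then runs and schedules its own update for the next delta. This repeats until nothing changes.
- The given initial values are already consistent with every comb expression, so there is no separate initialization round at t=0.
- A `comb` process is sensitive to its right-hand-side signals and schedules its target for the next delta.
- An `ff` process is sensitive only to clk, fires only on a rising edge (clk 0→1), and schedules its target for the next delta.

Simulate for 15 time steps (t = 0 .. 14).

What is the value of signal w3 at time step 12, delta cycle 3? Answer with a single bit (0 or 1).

0

[bits: clk,w0,w2,w1,w3]
t=0: Δ0=01100 Δ1=11100 Δ2=10100 Δ3=10010 Δ4=10001 Δ5=10011 | 5Δ
t=1: Δ0=10011 Δ1=00011 | 1Δ
t=2: Δ0=00011 Δ1=10011 Δ2=11011 Δ3=11101 Δ4=11110 Δ5=11100 | 5Δ
t=3: Δ0=11100 Δ1=01100 | 1Δ
t=4: Δ0=01100 Δ1=11100 Δ2=10100 Δ3=10010 Δ4=10001 Δ5=10011 | 5Δ
t=5: Δ0=10011 Δ1=00011 | 1Δ
t=6: Δ0=00011 Δ1=10011 Δ2=11011 Δ3=11101 Δ4=11110 Δ5=11100 | 5Δ
t=7: Δ0=11100 Δ1=01100 | 1Δ
t=8: Δ0=01100 Δ1=11100 Δ2=10100 Δ3=10010 Δ4=10001 Δ5=10011 | 5Δ
t=9: Δ0=10011 Δ1=00011 | 1Δ
t=10: Δ0=00011 Δ1=10011 Δ2=11011 Δ3=11101 Δ4=11110 Δ5=11100 | 5Δ
t=11: Δ0=11100 Δ1=01100 | 1Δ
t=12: Δ0=01100 Δ1=11100 Δ2=10100 Δ3=10010 Δ4=10001 Δ5=10011 | 5Δ
t=13: Δ0=10011 Δ1=00011 | 1Δ
t=14: Δ0=00011 Δ1=10011 Δ2=11011 Δ3=11101 Δ4=11110 Δ5=11100 | 5Δ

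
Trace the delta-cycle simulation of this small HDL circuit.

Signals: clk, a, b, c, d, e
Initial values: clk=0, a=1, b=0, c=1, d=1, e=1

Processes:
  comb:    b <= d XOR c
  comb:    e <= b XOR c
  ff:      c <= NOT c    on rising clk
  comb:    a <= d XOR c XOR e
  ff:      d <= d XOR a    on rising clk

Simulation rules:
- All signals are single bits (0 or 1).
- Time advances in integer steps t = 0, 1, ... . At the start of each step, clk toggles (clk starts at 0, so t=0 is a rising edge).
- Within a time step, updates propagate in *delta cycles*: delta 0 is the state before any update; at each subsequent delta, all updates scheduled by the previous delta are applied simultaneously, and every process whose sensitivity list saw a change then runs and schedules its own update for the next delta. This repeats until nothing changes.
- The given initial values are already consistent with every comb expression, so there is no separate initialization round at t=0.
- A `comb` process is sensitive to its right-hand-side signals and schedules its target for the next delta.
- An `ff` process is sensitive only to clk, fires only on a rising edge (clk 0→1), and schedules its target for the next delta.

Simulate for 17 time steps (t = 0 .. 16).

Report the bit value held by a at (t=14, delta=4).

0

[bits: c,a,clk,b,e,d]
t=0: Δ0=110011 Δ1=111011 Δ2=011010 Δ3=011000 Δ4=001000 | 4Δ
t=1: Δ0=001000 Δ1=000000 | 1Δ
t=2: Δ0=000000 Δ1=001000 Δ2=101000 Δ3=111110 Δ4=101100 Δ5=111100 | 5Δ
t=3: Δ0=111100 Δ1=110100 | 1Δ
t=4: Δ0=110100 Δ1=111100 Δ2=011101 Δ3=011111 Δ4=001111 | 4Δ
t=5: Δ0=001111 Δ1=000111 | 1Δ
t=6: Δ0=000111 Δ1=001111 Δ2=101111 Δ3=111001 Δ4=101011 Δ5=111011 | 5Δ
t=7: Δ0=111011 Δ1=110011 | 1Δ
t=8: Δ0=110011 Δ1=111011 Δ2=011010 Δ3=011000 Δ4=001000 | 4Δ
t=9: Δ0=001000 Δ1=000000 | 1Δ
t=10: Δ0=000000 Δ1=001000 Δ2=101000 Δ3=111110 Δ4=101100 Δ5=111100 | 5Δ
t=11: Δ0=111100 Δ1=110100 | 1Δ
t=12: Δ0=110100 Δ1=111100 Δ2=011101 Δ3=011111 Δ4=001111 | 4Δ
t=13: Δ0=001111 Δ1=000111 | 1Δ
t=14: Δ0=000111 Δ1=001111 Δ2=101111 Δ3=111001 Δ4=101011 Δ5=111011 | 5Δ
t=15: Δ0=111011 Δ1=110011 | 1Δ
t=16: Δ0=110011 Δ1=111011 Δ2=011010 Δ3=011000 Δ4=001000 | 4Δ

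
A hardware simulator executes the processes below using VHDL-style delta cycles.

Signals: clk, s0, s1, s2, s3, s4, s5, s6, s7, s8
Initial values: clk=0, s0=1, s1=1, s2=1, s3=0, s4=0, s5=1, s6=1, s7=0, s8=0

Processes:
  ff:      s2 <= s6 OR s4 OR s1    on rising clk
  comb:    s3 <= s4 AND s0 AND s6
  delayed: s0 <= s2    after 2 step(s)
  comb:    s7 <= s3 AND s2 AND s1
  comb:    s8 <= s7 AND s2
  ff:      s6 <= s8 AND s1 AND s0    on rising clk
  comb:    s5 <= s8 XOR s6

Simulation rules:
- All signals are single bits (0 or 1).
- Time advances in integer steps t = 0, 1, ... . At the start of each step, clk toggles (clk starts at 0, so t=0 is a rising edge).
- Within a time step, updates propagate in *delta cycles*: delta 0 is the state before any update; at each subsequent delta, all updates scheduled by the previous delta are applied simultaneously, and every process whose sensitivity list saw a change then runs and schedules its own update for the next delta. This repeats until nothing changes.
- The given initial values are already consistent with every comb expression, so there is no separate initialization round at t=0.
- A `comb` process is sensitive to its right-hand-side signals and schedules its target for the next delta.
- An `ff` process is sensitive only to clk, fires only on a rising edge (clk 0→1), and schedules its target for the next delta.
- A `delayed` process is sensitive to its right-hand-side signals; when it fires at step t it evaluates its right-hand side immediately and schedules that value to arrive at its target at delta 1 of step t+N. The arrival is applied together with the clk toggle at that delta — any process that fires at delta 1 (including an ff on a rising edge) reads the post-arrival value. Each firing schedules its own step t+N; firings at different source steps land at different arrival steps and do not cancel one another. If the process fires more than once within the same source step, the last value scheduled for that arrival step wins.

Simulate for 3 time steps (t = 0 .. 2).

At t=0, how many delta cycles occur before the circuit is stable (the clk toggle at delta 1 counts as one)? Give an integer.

3

[bits: s8,s7,s1,clk,s5,s4,s2,s0,s6,s3]
t=0: Δ0=0010101110 Δ1=0011101110 Δ2=0011101100 Δ3=0011001100 | 3Δ
t=1: Δ0=0011001100 Δ1=0010001100 | 1Δ
t=2: Δ0=0010001100 Δ1=0011001100 | 1Δ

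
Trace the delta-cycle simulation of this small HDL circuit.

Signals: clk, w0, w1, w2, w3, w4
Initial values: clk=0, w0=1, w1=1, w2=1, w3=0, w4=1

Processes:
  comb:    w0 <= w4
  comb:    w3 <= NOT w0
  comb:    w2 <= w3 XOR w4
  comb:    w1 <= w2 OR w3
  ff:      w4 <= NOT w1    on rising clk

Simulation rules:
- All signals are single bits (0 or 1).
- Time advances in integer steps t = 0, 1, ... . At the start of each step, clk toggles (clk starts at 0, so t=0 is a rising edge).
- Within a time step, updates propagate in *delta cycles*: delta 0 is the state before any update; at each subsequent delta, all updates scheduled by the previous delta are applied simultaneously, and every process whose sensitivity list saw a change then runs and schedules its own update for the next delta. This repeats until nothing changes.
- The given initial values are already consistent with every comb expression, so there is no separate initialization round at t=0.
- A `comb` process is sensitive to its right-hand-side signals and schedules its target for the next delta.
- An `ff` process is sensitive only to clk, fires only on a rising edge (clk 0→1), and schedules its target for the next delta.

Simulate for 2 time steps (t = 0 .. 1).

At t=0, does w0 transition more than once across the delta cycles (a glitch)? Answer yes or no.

[bits: w0,clk,w3,w1,w4,w2]
t=0: Δ0=100111 Δ1=110111 Δ2=110101 Δ3=010100 Δ4=011000 Δ5=011101 | 5Δ
t=1: Δ0=011101 Δ1=001101 | 1Δ

no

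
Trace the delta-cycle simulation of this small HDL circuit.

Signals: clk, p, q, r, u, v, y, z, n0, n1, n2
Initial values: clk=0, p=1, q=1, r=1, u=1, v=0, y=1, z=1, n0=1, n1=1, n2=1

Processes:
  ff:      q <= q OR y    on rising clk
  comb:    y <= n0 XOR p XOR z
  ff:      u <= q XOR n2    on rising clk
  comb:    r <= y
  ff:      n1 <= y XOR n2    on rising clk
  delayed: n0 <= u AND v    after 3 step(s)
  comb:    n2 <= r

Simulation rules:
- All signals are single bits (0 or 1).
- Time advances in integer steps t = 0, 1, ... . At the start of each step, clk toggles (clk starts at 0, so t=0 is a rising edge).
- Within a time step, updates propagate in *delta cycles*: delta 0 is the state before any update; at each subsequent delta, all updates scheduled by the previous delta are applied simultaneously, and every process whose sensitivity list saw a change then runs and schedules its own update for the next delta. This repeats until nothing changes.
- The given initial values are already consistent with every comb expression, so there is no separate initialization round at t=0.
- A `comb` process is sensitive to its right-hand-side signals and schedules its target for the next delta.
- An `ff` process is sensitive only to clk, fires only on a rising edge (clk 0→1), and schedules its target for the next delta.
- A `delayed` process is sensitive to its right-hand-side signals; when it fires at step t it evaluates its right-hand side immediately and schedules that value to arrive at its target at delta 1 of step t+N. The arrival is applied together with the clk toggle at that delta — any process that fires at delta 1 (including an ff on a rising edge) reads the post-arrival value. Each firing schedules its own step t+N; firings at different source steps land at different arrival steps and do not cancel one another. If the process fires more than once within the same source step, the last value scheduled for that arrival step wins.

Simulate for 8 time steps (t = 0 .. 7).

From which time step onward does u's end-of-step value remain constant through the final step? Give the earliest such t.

4

t0.Δ0 v=0 y=1 u=1 clk=0 q=1 r=1 n1=1 n0=1 z=1 n2=1 p=1
t0.Δ1 v=0 y=1 u=1 clk=1 q=1 r=1 n1=1 n0=1 z=1 n2=1 p=1
t0.Δ2 v=0 y=1 u=0 clk=1 q=1 r=1 n1=0 n0=1 z=1 n2=1 p=1
t1.Δ0 v=0 y=1 u=0 clk=1 q=1 r=1 n1=0 n0=1 z=1 n2=1 p=1
t1.Δ1 v=0 y=1 u=0 clk=0 q=1 r=1 n1=0 n0=1 z=1 n2=1 p=1
t2.Δ0 v=0 y=1 u=0 clk=0 q=1 r=1 n1=0 n0=1 z=1 n2=1 p=1
t2.Δ1 v=0 y=1 u=0 clk=1 q=1 r=1 n1=0 n0=1 z=1 n2=1 p=1
t3.Δ0 v=0 y=1 u=0 clk=1 q=1 r=1 n1=0 n0=1 z=1 n2=1 p=1
t3.Δ1 v=0 y=1 u=0 clk=0 q=1 r=1 n1=0 n0=0 z=1 n2=1 p=1
t3.Δ2 v=0 y=0 u=0 clk=0 q=1 r=1 n1=0 n0=0 z=1 n2=1 p=1
t3.Δ3 v=0 y=0 u=0 clk=0 q=1 r=0 n1=0 n0=0 z=1 n2=1 p=1
t3.Δ4 v=0 y=0 u=0 clk=0 q=1 r=0 n1=0 n0=0 z=1 n2=0 p=1
t4.Δ0 v=0 y=0 u=0 clk=0 q=1 r=0 n1=0 n0=0 z=1 n2=0 p=1
t4.Δ1 v=0 y=0 u=0 clk=1 q=1 r=0 n1=0 n0=0 z=1 n2=0 p=1
t4.Δ2 v=0 y=0 u=1 clk=1 q=1 r=0 n1=0 n0=0 z=1 n2=0 p=1
t5.Δ0 v=0 y=0 u=1 clk=1 q=1 r=0 n1=0 n0=0 z=1 n2=0 p=1
t5.Δ1 v=0 y=0 u=1 clk=0 q=1 r=0 n1=0 n0=0 z=1 n2=0 p=1
t6.Δ0 v=0 y=0 u=1 clk=0 q=1 r=0 n1=0 n0=0 z=1 n2=0 p=1
t6.Δ1 v=0 y=0 u=1 clk=1 q=1 r=0 n1=0 n0=0 z=1 n2=0 p=1
t7.Δ0 v=0 y=0 u=1 clk=1 q=1 r=0 n1=0 n0=0 z=1 n2=0 p=1
t7.Δ1 v=0 y=0 u=1 clk=0 q=1 r=0 n1=0 n0=0 z=1 n2=0 p=1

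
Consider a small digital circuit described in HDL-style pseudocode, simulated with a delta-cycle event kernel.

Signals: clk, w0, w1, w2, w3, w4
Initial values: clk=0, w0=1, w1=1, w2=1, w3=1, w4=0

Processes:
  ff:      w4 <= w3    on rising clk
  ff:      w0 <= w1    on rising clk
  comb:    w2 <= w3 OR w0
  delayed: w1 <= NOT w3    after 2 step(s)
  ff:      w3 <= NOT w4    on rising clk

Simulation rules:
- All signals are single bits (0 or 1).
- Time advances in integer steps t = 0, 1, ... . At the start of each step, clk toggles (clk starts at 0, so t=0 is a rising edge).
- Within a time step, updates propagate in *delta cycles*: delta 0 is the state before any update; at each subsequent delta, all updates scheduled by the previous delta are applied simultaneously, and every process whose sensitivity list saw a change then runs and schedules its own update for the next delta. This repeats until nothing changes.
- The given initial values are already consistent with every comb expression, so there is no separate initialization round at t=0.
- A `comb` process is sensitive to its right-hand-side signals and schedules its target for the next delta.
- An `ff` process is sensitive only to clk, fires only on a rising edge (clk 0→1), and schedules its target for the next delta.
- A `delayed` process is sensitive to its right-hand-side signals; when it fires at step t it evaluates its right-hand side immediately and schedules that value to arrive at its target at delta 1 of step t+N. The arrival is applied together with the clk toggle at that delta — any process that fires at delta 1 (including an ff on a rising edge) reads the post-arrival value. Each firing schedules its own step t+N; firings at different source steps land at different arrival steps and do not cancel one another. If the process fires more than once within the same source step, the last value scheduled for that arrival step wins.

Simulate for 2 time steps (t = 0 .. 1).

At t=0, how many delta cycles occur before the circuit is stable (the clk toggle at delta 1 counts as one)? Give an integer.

t=0 Δ0: w4=0 w0=1 w1=1 w3=1 w2=1 clk=0
  Δ1: clk:0→1
  Δ2: w4:0→1
  (2Δ to stable)
t=1 Δ0: w4=1 w0=1 w1=1 w3=1 w2=1 clk=1
  Δ1: clk:1→0
  (1Δ to stable)

2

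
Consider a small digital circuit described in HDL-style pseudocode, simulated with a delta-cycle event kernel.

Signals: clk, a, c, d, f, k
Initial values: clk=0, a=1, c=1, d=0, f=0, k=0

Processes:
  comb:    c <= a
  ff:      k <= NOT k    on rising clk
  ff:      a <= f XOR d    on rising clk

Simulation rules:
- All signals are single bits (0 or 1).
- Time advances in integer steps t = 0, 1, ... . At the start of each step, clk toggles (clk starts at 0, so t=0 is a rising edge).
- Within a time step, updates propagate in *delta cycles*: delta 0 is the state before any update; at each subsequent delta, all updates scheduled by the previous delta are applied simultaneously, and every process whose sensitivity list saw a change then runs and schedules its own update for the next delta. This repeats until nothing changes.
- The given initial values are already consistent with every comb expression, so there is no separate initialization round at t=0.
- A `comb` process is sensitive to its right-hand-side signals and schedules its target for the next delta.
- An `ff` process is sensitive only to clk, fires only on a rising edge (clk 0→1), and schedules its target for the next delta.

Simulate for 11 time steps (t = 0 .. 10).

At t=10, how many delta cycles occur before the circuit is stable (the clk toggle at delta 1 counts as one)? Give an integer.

2

t=0 Δ0: clk=0 f=0 d=0 a=1 c=1 k=0
  Δ1: clk:0→1
  Δ2: a:1→0, k:0→1
  Δ3: c:1→0
  (3Δ to stable)
t=1 Δ0: clk=1 f=0 d=0 a=0 c=0 k=1
  Δ1: clk:1→0
  (1Δ to stable)
t=2 Δ0: clk=0 f=0 d=0 a=0 c=0 k=1
  Δ1: clk:0→1
  Δ2: k:1→0
  (2Δ to stable)
t=3 Δ0: clk=1 f=0 d=0 a=0 c=0 k=0
  Δ1: clk:1→0
  (1Δ to stable)
t=4 Δ0: clk=0 f=0 d=0 a=0 c=0 k=0
  Δ1: clk:0→1
  Δ2: k:0→1
  (2Δ to stable)
t=5 Δ0: clk=1 f=0 d=0 a=0 c=0 k=1
  Δ1: clk:1→0
  (1Δ to stable)
t=6 Δ0: clk=0 f=0 d=0 a=0 c=0 k=1
  Δ1: clk:0→1
  Δ2: k:1→0
  (2Δ to stable)
t=7 Δ0: clk=1 f=0 d=0 a=0 c=0 k=0
  Δ1: clk:1→0
  (1Δ to stable)
t=8 Δ0: clk=0 f=0 d=0 a=0 c=0 k=0
  Δ1: clk:0→1
  Δ2: k:0→1
  (2Δ to stable)
t=9 Δ0: clk=1 f=0 d=0 a=0 c=0 k=1
  Δ1: clk:1→0
  (1Δ to stable)
t=10 Δ0: clk=0 f=0 d=0 a=0 c=0 k=1
  Δ1: clk:0→1
  Δ2: k:1→0
  (2Δ to stable)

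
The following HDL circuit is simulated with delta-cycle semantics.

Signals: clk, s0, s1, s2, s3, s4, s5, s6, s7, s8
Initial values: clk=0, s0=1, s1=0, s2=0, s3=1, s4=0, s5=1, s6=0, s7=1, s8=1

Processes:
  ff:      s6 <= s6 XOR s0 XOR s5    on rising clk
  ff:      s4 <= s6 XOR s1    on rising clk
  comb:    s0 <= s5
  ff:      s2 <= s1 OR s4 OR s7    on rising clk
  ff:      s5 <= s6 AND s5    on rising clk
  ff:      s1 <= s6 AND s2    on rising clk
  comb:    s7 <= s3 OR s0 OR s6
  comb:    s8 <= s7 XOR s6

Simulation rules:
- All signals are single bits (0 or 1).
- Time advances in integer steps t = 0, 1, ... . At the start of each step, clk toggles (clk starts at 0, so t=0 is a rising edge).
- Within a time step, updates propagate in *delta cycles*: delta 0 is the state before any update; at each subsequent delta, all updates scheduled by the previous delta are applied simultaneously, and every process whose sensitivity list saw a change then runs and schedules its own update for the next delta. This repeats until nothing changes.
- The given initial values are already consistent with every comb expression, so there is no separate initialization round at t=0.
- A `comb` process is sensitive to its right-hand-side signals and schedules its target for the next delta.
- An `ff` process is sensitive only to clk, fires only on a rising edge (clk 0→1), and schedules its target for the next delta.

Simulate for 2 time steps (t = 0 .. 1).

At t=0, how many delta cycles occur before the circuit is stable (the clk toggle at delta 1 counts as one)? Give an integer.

t0.Δ0 s6=0 s5=1 s1=0 s2=0 s0=1 s4=0 s7=1 s8=1 clk=0 s3=1
t0.Δ1 s6=0 s5=1 s1=0 s2=0 s0=1 s4=0 s7=1 s8=1 clk=1 s3=1
t0.Δ2 s6=0 s5=0 s1=0 s2=1 s0=1 s4=0 s7=1 s8=1 clk=1 s3=1
t0.Δ3 s6=0 s5=0 s1=0 s2=1 s0=0 s4=0 s7=1 s8=1 clk=1 s3=1
t1.Δ0 s6=0 s5=0 s1=0 s2=1 s0=0 s4=0 s7=1 s8=1 clk=1 s3=1
t1.Δ1 s6=0 s5=0 s1=0 s2=1 s0=0 s4=0 s7=1 s8=1 clk=0 s3=1

3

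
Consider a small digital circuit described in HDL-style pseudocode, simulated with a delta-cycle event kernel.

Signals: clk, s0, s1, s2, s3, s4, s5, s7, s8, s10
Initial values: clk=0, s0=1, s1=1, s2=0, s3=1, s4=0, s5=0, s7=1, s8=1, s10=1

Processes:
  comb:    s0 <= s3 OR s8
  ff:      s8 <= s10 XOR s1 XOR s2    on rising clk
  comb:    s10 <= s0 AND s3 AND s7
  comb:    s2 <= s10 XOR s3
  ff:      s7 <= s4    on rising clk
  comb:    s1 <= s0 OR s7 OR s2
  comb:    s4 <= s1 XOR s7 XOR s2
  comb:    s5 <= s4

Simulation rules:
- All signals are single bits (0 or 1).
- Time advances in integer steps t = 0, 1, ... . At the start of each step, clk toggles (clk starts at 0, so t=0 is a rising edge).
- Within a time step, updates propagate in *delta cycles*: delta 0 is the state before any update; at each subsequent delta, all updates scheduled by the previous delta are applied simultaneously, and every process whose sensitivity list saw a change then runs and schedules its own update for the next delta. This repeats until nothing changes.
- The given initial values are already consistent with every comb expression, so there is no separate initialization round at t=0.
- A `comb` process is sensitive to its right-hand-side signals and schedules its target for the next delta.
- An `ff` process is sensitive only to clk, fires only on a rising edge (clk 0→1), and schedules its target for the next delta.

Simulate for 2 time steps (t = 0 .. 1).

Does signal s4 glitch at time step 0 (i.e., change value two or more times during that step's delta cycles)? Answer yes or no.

t=0 Δ0: s7=1 s2=0 clk=0 s0=1 s1=1 s10=1 s5=0 s4=0 s3=1 s8=1
  Δ1: clk:0→1
  Δ2: s7:1→0, s8:1→0
  Δ3: s10:1→0, s4:0→1
  Δ4: s2:0→1, s5:0→1
  Δ5: s4:1→0
  Δ6: s5:1→0
  (6Δ to stable)
t=1 Δ0: s7=0 s2=1 clk=1 s0=1 s1=1 s10=0 s5=0 s4=0 s3=1 s8=0
  Δ1: clk:1→0
  (1Δ to stable)

yes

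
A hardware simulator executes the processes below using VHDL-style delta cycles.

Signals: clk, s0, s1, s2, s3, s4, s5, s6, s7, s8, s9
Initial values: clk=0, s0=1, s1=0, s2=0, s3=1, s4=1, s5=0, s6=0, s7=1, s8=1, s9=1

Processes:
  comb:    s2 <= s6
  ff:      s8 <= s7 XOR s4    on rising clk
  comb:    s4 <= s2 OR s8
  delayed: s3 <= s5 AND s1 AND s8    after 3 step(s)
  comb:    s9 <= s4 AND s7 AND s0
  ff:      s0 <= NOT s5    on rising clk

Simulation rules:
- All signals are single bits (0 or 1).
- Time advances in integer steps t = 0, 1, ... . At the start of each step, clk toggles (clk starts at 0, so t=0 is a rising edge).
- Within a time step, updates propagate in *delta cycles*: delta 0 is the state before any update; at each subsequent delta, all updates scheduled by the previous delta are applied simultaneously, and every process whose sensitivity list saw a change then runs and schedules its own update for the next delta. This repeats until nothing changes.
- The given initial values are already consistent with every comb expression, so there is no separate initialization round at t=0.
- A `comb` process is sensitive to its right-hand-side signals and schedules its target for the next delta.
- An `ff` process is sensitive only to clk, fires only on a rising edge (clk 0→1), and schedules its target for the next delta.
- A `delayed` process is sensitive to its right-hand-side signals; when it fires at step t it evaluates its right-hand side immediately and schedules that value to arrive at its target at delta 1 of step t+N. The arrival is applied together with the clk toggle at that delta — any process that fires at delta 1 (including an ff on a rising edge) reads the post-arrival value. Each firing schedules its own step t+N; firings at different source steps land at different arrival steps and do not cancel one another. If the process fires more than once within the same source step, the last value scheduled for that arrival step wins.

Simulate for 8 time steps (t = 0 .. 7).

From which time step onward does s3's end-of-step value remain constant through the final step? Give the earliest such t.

3

t=0 Δ0: s6=0 s0=1 s4=1 s1=0 s3=1 s7=1 s9=1 s8=1 clk=0 s2=0 s5=0
  Δ1: clk:0→1
  Δ2: s8:1→0
  Δ3: s4:1→0
  Δ4: s9:1→0
  (4Δ to stable)
t=1 Δ0: s6=0 s0=1 s4=0 s1=0 s3=1 s7=1 s9=0 s8=0 clk=1 s2=0 s5=0
  Δ1: clk:1→0
  (1Δ to stable)
t=2 Δ0: s6=0 s0=1 s4=0 s1=0 s3=1 s7=1 s9=0 s8=0 clk=0 s2=0 s5=0
  Δ1: clk:0→1
  Δ2: s8:0→1
  Δ3: s4:0→1
  Δ4: s9:0→1
  (4Δ to stable)
t=3 Δ0: s6=0 s0=1 s4=1 s1=0 s3=1 s7=1 s9=1 s8=1 clk=1 s2=0 s5=0
  Δ1: s3:1→0, clk:1→0
  (1Δ to stable)
t=4 Δ0: s6=0 s0=1 s4=1 s1=0 s3=0 s7=1 s9=1 s8=1 clk=0 s2=0 s5=0
  Δ1: clk:0→1
  Δ2: s8:1→0
  Δ3: s4:1→0
  Δ4: s9:1→0
  (4Δ to stable)
t=5 Δ0: s6=0 s0=1 s4=0 s1=0 s3=0 s7=1 s9=0 s8=0 clk=1 s2=0 s5=0
  Δ1: clk:1→0
  (1Δ to stable)
t=6 Δ0: s6=0 s0=1 s4=0 s1=0 s3=0 s7=1 s9=0 s8=0 clk=0 s2=0 s5=0
  Δ1: clk:0→1
  Δ2: s8:0→1
  Δ3: s4:0→1
  Δ4: s9:0→1
  (4Δ to stable)
t=7 Δ0: s6=0 s0=1 s4=1 s1=0 s3=0 s7=1 s9=1 s8=1 clk=1 s2=0 s5=0
  Δ1: clk:1→0
  (1Δ to stable)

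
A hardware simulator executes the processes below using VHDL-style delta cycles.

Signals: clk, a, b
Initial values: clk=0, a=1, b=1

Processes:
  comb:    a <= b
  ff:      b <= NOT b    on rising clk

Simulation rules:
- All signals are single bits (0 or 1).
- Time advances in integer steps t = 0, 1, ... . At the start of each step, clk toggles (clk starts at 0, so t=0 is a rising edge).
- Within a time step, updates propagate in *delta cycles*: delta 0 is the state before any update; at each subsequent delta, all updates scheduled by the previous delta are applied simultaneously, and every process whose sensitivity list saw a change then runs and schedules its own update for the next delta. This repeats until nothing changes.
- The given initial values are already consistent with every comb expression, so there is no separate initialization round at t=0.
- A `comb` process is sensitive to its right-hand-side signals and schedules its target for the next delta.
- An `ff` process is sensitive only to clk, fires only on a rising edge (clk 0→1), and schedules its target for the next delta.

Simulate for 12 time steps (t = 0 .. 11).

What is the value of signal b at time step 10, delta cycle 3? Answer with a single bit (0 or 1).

[bits: b,clk,a]
t=0: Δ0=101 Δ1=111 Δ2=011 Δ3=010 | 3Δ
t=1: Δ0=010 Δ1=000 | 1Δ
t=2: Δ0=000 Δ1=010 Δ2=110 Δ3=111 | 3Δ
t=3: Δ0=111 Δ1=101 | 1Δ
t=4: Δ0=101 Δ1=111 Δ2=011 Δ3=010 | 3Δ
t=5: Δ0=010 Δ1=000 | 1Δ
t=6: Δ0=000 Δ1=010 Δ2=110 Δ3=111 | 3Δ
t=7: Δ0=111 Δ1=101 | 1Δ
t=8: Δ0=101 Δ1=111 Δ2=011 Δ3=010 | 3Δ
t=9: Δ0=010 Δ1=000 | 1Δ
t=10: Δ0=000 Δ1=010 Δ2=110 Δ3=111 | 3Δ
t=11: Δ0=111 Δ1=101 | 1Δ

1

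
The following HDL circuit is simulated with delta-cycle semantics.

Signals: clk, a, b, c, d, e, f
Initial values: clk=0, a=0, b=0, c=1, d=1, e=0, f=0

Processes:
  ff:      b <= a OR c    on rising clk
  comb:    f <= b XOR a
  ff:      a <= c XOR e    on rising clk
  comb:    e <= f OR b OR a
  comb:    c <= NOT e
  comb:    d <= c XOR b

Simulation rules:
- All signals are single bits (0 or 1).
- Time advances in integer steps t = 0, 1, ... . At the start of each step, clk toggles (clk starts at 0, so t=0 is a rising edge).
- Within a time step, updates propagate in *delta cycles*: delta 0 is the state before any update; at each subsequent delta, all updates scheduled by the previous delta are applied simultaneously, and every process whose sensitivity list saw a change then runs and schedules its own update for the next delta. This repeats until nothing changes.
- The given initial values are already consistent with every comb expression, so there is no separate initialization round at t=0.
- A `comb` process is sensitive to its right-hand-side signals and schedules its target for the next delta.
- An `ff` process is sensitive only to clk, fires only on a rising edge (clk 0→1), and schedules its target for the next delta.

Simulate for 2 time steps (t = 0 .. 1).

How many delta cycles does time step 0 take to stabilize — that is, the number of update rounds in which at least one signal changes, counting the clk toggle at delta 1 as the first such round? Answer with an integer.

t0.Δ0 clk=0 e=0 d=1 f=0 c=1 a=0 b=0
t0.Δ1 clk=1 e=0 d=1 f=0 c=1 a=0 b=0
t0.Δ2 clk=1 e=0 d=1 f=0 c=1 a=1 b=1
t0.Δ3 clk=1 e=1 d=0 f=0 c=1 a=1 b=1
t0.Δ4 clk=1 e=1 d=0 f=0 c=0 a=1 b=1
t0.Δ5 clk=1 e=1 d=1 f=0 c=0 a=1 b=1
t1.Δ0 clk=1 e=1 d=1 f=0 c=0 a=1 b=1
t1.Δ1 clk=0 e=1 d=1 f=0 c=0 a=1 b=1

5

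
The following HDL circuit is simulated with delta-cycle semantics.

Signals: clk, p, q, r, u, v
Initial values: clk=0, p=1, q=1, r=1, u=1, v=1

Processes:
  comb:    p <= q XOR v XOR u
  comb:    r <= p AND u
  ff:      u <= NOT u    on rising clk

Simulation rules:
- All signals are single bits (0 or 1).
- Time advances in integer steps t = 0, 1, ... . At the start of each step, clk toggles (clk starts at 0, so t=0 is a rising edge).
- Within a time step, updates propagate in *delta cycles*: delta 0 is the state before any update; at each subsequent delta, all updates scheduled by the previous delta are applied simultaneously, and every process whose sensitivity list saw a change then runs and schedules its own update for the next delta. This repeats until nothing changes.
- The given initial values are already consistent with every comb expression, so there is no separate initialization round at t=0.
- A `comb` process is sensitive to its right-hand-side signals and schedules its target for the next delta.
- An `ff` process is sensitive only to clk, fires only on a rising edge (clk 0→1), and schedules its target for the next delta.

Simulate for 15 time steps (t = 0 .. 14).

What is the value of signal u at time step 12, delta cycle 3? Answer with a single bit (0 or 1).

t0.Δ0 r=1 v=1 q=1 u=1 clk=0 p=1
t0.Δ1 r=1 v=1 q=1 u=1 clk=1 p=1
t0.Δ2 r=1 v=1 q=1 u=0 clk=1 p=1
t0.Δ3 r=0 v=1 q=1 u=0 clk=1 p=0
t1.Δ0 r=0 v=1 q=1 u=0 clk=1 p=0
t1.Δ1 r=0 v=1 q=1 u=0 clk=0 p=0
t2.Δ0 r=0 v=1 q=1 u=0 clk=0 p=0
t2.Δ1 r=0 v=1 q=1 u=0 clk=1 p=0
t2.Δ2 r=0 v=1 q=1 u=1 clk=1 p=0
t2.Δ3 r=0 v=1 q=1 u=1 clk=1 p=1
t2.Δ4 r=1 v=1 q=1 u=1 clk=1 p=1
t3.Δ0 r=1 v=1 q=1 u=1 clk=1 p=1
t3.Δ1 r=1 v=1 q=1 u=1 clk=0 p=1
t4.Δ0 r=1 v=1 q=1 u=1 clk=0 p=1
t4.Δ1 r=1 v=1 q=1 u=1 clk=1 p=1
t4.Δ2 r=1 v=1 q=1 u=0 clk=1 p=1
t4.Δ3 r=0 v=1 q=1 u=0 clk=1 p=0
t5.Δ0 r=0 v=1 q=1 u=0 clk=1 p=0
t5.Δ1 r=0 v=1 q=1 u=0 clk=0 p=0
t6.Δ0 r=0 v=1 q=1 u=0 clk=0 p=0
t6.Δ1 r=0 v=1 q=1 u=0 clk=1 p=0
t6.Δ2 r=0 v=1 q=1 u=1 clk=1 p=0
t6.Δ3 r=0 v=1 q=1 u=1 clk=1 p=1
t6.Δ4 r=1 v=1 q=1 u=1 clk=1 p=1
t7.Δ0 r=1 v=1 q=1 u=1 clk=1 p=1
t7.Δ1 r=1 v=1 q=1 u=1 clk=0 p=1
t8.Δ0 r=1 v=1 q=1 u=1 clk=0 p=1
t8.Δ1 r=1 v=1 q=1 u=1 clk=1 p=1
t8.Δ2 r=1 v=1 q=1 u=0 clk=1 p=1
t8.Δ3 r=0 v=1 q=1 u=0 clk=1 p=0
t9.Δ0 r=0 v=1 q=1 u=0 clk=1 p=0
t9.Δ1 r=0 v=1 q=1 u=0 clk=0 p=0
t10.Δ0 r=0 v=1 q=1 u=0 clk=0 p=0
t10.Δ1 r=0 v=1 q=1 u=0 clk=1 p=0
t10.Δ2 r=0 v=1 q=1 u=1 clk=1 p=0
t10.Δ3 r=0 v=1 q=1 u=1 clk=1 p=1
t10.Δ4 r=1 v=1 q=1 u=1 clk=1 p=1
t11.Δ0 r=1 v=1 q=1 u=1 clk=1 p=1
t11.Δ1 r=1 v=1 q=1 u=1 clk=0 p=1
t12.Δ0 r=1 v=1 q=1 u=1 clk=0 p=1
t12.Δ1 r=1 v=1 q=1 u=1 clk=1 p=1
t12.Δ2 r=1 v=1 q=1 u=0 clk=1 p=1
t12.Δ3 r=0 v=1 q=1 u=0 clk=1 p=0
t13.Δ0 r=0 v=1 q=1 u=0 clk=1 p=0
t13.Δ1 r=0 v=1 q=1 u=0 clk=0 p=0
t14.Δ0 r=0 v=1 q=1 u=0 clk=0 p=0
t14.Δ1 r=0 v=1 q=1 u=0 clk=1 p=0
t14.Δ2 r=0 v=1 q=1 u=1 clk=1 p=0
t14.Δ3 r=0 v=1 q=1 u=1 clk=1 p=1
t14.Δ4 r=1 v=1 q=1 u=1 clk=1 p=1

0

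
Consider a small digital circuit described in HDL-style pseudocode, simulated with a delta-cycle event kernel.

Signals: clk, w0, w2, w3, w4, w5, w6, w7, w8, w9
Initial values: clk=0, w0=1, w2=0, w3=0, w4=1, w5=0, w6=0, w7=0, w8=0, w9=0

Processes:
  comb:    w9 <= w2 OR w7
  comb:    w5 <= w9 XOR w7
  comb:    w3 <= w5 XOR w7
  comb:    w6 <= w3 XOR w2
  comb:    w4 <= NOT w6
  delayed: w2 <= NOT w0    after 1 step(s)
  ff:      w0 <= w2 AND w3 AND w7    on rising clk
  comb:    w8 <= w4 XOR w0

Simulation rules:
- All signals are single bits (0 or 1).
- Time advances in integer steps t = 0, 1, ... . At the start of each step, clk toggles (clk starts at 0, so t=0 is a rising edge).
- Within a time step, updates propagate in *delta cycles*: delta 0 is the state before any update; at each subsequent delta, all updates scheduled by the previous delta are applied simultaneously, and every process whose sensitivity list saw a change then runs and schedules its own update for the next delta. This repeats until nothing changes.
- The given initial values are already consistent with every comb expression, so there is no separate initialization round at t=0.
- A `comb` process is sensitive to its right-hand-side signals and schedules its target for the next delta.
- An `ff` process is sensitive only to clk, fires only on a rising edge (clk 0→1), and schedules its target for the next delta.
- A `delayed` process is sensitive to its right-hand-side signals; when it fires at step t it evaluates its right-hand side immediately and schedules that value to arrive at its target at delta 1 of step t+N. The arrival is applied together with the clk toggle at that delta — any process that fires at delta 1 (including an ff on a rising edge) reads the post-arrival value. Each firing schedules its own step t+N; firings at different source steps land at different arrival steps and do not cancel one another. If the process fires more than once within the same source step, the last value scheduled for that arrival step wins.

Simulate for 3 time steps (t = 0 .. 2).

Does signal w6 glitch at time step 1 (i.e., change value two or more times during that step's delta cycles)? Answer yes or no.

[bits: w2,w3,w5,w7,w8,clk,w9,w6,w4,w0]
t=0: Δ0=0000000011 Δ1=0000010011 Δ2=0000010010 Δ3=0000110010 | 3Δ
t=1: Δ0=0000110010 Δ1=1000100010 Δ2=1000101110 Δ3=1010101100 Δ4=1110001100 Δ5=1110001000 Δ6=1110001010 Δ7=1110101010 | 7Δ
t=2: Δ0=1110101010 Δ1=1110111010 | 1Δ

yes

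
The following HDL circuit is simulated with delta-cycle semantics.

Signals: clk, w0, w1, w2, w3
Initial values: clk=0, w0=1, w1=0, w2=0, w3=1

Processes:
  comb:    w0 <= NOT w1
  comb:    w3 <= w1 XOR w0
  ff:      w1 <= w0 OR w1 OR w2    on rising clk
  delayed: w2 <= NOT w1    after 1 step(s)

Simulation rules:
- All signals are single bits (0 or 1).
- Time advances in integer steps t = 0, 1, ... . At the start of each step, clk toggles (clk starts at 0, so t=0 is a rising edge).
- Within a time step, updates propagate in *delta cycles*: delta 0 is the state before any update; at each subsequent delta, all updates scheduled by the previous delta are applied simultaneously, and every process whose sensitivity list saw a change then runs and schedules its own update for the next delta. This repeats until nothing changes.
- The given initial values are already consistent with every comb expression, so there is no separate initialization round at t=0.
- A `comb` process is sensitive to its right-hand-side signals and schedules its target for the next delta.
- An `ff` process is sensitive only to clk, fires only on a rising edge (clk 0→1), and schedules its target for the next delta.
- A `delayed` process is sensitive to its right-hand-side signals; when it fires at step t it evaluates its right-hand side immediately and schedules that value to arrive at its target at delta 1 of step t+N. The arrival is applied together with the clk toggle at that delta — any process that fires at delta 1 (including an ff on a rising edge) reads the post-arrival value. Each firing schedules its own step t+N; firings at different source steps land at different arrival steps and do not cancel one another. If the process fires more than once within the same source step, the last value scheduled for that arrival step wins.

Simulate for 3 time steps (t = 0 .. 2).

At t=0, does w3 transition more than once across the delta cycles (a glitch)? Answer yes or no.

t0.Δ0 w2=0 w1=0 w3=1 clk=0 w0=1
t0.Δ1 w2=0 w1=0 w3=1 clk=1 w0=1
t0.Δ2 w2=0 w1=1 w3=1 clk=1 w0=1
t0.Δ3 w2=0 w1=1 w3=0 clk=1 w0=0
t0.Δ4 w2=0 w1=1 w3=1 clk=1 w0=0
t1.Δ0 w2=0 w1=1 w3=1 clk=1 w0=0
t1.Δ1 w2=0 w1=1 w3=1 clk=0 w0=0
t2.Δ0 w2=0 w1=1 w3=1 clk=0 w0=0
t2.Δ1 w2=0 w1=1 w3=1 clk=1 w0=0

yes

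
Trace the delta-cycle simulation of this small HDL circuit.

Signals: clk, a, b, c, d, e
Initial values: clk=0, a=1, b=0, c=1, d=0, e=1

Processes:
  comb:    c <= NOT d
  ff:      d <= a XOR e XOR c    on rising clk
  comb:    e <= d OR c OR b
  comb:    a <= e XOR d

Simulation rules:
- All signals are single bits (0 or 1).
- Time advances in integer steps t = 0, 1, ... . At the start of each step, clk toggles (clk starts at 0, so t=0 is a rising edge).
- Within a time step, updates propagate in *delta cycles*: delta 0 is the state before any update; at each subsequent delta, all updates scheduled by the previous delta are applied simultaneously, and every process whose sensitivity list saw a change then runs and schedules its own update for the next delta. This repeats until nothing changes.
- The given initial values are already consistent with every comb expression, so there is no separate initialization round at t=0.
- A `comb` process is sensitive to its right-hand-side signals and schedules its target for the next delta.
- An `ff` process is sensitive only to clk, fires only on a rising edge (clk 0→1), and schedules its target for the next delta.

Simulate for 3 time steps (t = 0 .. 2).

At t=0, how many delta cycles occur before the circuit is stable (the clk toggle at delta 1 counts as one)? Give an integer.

t=0 Δ0: e=1 b=0 c=1 d=0 clk=0 a=1
  Δ1: clk:0→1
  Δ2: d:0→1
  Δ3: c:1→0, a:1→0
  (3Δ to stable)
t=1 Δ0: e=1 b=0 c=0 d=1 clk=1 a=0
  Δ1: clk:1→0
  (1Δ to stable)
t=2 Δ0: e=1 b=0 c=0 d=1 clk=0 a=0
  Δ1: clk:0→1
  (1Δ to stable)

3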